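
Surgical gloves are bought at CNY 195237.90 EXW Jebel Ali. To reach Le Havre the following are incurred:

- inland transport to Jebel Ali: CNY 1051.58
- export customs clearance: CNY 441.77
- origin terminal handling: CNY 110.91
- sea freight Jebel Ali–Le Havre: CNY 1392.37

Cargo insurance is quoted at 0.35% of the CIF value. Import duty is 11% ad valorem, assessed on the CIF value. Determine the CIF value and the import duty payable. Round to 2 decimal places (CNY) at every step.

CIF value: CNY 198930.79; import duty: CNY 21882.39

Let C be the CIF value. C = EXW price + pre-shipment costs + freight + 0.35% × C
C − 0.35% × C = 195237.90 + 1051.58 + 441.77 + 110.91 + 1392.37
0.9965 × C = 198234.53
C = 198234.53 / 0.9965 = 198930.79
Insurance premium = 0.35% × 198930.79 = 696.26
Import duty = 198930.79 × 11% = 21882.39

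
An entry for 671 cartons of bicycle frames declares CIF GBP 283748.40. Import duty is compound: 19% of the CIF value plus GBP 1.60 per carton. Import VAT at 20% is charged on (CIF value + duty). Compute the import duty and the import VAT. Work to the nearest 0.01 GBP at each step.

Ad valorem component: 283748.40 × 19% = 53912.20
Specific component: 671 × 1.60 = 1073.60
Import duty = 53912.20 + 1073.60 = 54985.80
VAT base = CIF + duty = 283748.40 + 54985.80 = 338734.20
Import VAT = 338734.20 × 20% = 67746.84

Import duty: GBP 54985.80; import VAT: GBP 67746.84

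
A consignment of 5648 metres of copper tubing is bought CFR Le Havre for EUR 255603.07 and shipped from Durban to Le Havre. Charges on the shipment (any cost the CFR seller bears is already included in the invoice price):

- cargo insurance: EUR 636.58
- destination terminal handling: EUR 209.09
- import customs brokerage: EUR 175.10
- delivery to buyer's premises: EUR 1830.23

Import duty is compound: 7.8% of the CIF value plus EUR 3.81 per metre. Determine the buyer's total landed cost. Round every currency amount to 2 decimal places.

Total landed cost: EUR 299959.64

CFR: the seller pays costs through ocean freight to the destination port, but not insurance.
CIF value = CFR price + insurance = 255603.07 + 636.58 = 256239.65
Ad valorem component: 256239.65 × 7.8% = 19986.69
Specific component: 5648 × 3.81 = 21518.88
Import duty = 19986.69 + 21518.88 = 41505.57
Buyer bears: insurance 636.58 + destination terminal 209.09 + brokerage 175.10 + delivery 1830.23 + duty 41505.57 = 44356.57
Landed cost = invoice 255603.07 + 44356.57 = 299959.64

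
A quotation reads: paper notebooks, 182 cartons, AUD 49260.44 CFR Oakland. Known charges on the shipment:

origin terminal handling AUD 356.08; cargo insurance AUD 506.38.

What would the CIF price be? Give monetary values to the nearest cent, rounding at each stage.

Not relevant to the conversion: origin terminal — on the seller under both CFR and CIF; already in the CFR price and stays in the CIF price.
From CFR to CIF, the seller additionally bears: insurance.
CIF price = 49260.44 + 506.38 = 49766.82

CIF price: AUD 49766.82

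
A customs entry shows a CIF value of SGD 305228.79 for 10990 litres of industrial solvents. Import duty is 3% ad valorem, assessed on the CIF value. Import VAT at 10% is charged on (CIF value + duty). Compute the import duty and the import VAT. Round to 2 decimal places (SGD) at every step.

Import duty = 305228.79 × 3% = 9156.86
VAT base = CIF + duty = 305228.79 + 9156.86 = 314385.65
Import VAT = 314385.65 × 10% = 31438.57

Import duty: SGD 9156.86; import VAT: SGD 31438.57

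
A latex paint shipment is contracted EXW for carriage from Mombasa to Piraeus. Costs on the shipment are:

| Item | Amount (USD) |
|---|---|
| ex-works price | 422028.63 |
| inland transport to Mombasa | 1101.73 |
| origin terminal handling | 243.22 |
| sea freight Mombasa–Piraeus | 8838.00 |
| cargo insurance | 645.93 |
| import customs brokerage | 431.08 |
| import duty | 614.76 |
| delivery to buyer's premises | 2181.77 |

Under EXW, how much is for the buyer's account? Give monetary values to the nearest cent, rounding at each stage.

Buyer's account: USD 14056.49

EXW: the seller makes goods available at their premises; the buyer bears all onward costs.
Seller's account: goods 422028.63 = 422028.63
Buyer's account: inland to port 1101.73 + origin terminal 243.22 + freight 8838.00 + insurance 645.93 + brokerage 431.08 + duty 614.76 + delivery 2181.77 = 14056.49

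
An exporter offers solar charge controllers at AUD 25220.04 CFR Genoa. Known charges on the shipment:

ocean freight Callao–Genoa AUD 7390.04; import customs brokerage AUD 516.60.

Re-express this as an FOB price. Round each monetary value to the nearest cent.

Not relevant to the conversion: brokerage — on the buyer under both terms; not part of either seller's price.
From CFR to FOB, the seller no longer bears: freight.
FOB price = 25220.04 − 7390.04 = 17830.00

FOB price: AUD 17830.00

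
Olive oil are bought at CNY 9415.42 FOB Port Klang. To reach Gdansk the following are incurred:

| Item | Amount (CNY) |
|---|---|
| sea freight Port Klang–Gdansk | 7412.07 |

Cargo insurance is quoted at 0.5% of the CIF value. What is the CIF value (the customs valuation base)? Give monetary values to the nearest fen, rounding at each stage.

Let C be the CIF value. C = FOB price + freight + 0.5% × C
C − 0.5% × C = 9415.42 + 7412.07
0.995 × C = 16827.49
C = 16827.49 / 0.995 = 16912.05
Insurance premium = 0.5% × 16912.05 = 84.56

CIF value: CNY 16912.05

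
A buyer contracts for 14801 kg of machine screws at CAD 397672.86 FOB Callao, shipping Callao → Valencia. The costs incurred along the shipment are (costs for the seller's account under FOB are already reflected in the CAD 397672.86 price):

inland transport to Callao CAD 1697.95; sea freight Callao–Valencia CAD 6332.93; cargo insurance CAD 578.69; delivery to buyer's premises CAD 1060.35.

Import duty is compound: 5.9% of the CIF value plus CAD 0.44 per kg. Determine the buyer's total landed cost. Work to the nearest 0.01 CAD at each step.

Total landed cost: CAD 436027.75

FOB: the seller bears costs until goods are on board at the origin port; the buyer bears freight, insurance and all costs thereafter.
Already in the invoice (seller's account under FOB): inland to port — exclude.
CIF value = FOB price + freight + insurance = 397672.86 + 6332.93 + 578.69 = 404584.48
Ad valorem component: 404584.48 × 5.9% = 23870.48
Specific component: 14801 × 0.44 = 6512.44
Import duty = 23870.48 + 6512.44 = 30382.92
Buyer bears: freight 6332.93 + insurance 578.69 + delivery 1060.35 + duty 30382.92 = 38354.89
Landed cost = invoice 397672.86 + 38354.89 = 436027.75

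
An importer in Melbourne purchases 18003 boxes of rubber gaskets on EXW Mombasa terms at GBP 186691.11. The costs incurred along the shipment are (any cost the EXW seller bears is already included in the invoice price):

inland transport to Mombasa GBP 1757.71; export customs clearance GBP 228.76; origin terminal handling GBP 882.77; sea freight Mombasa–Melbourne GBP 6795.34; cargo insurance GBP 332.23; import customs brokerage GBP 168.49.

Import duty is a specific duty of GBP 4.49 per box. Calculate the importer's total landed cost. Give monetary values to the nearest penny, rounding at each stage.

Total landed cost: GBP 277689.88

EXW: the seller makes goods available at their premises; the buyer bears all onward costs.
CIF value = EXW price + inland to port + export clearance + origin terminal + freight + insurance = 186691.11 + 1757.71 + 228.76 + 882.77 + 6795.34 + 332.23 = 196687.92
Import duty = 18003 × 4.49 = 80833.47
Buyer bears: inland to port 1757.71 + export clearance 228.76 + origin terminal 882.77 + freight 6795.34 + insurance 332.23 + brokerage 168.49 + duty 80833.47 = 90998.77
Landed cost = invoice 186691.11 + 90998.77 = 277689.88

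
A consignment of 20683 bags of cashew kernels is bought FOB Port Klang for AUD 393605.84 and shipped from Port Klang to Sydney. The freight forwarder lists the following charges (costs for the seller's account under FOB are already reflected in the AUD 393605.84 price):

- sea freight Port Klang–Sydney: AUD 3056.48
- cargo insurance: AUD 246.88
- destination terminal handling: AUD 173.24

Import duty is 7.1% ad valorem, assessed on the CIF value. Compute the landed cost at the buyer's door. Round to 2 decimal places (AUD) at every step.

FOB: the seller bears costs until goods are on board at the origin port; the buyer bears freight, insurance and all costs thereafter.
CIF value = FOB price + freight + insurance = 393605.84 + 3056.48 + 246.88 = 396909.20
Import duty = 396909.20 × 7.1% = 28180.55
Buyer bears: freight 3056.48 + insurance 246.88 + destination terminal 173.24 + duty 28180.55 = 31657.15
Landed cost = invoice 393605.84 + 31657.15 = 425262.99

Total landed cost: AUD 425262.99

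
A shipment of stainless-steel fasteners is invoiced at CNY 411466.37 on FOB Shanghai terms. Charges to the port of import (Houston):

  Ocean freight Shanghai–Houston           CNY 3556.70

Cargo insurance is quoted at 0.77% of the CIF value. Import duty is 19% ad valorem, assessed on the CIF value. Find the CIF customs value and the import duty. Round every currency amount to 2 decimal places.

Let C be the CIF value. C = FOB price + freight + 0.77% × C
C − 0.77% × C = 411466.37 + 3556.70
0.9923 × C = 415023.07
C = 415023.07 / 0.9923 = 418243.55
Insurance premium = 0.77% × 418243.55 = 3220.48
Import duty = 418243.55 × 19% = 79466.27

CIF value: CNY 418243.55; import duty: CNY 79466.27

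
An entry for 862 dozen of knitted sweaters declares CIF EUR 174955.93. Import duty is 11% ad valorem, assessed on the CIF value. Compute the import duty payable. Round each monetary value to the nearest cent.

Import duty: EUR 19245.15

Import duty = 174955.93 × 11% = 19245.15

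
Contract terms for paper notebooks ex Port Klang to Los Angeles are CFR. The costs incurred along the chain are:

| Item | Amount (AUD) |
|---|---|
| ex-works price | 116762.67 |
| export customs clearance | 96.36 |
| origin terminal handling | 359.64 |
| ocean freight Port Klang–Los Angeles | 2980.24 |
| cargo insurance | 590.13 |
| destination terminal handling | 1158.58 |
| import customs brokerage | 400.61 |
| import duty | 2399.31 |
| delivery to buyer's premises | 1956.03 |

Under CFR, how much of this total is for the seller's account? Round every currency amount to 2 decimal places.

CFR: the seller pays costs through ocean freight to the destination port, but not insurance.
Seller's account: goods 116762.67 + export clearance 96.36 + origin terminal 359.64 + freight 2980.24 = 120198.91
Buyer's account: insurance 590.13 + destination terminal 1158.58 + brokerage 400.61 + duty 2399.31 + delivery 1956.03 = 6504.66

Seller's account: AUD 120198.91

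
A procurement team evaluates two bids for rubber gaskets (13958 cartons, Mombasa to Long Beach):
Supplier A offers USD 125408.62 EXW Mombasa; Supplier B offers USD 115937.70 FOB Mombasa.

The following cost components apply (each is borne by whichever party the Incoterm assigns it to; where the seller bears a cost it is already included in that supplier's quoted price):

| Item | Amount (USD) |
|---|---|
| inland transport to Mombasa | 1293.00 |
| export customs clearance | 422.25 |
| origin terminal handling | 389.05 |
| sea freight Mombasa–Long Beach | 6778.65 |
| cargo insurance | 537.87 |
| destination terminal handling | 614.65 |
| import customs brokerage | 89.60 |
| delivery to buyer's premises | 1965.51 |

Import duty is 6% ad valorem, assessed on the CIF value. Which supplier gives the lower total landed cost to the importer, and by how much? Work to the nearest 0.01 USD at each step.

Supplier A (EXW):
CIF value = EXW price + inland to port + export clearance + origin terminal + freight + insurance = 125408.62 + 1293.00 + 422.25 + 389.05 + 6778.65 + 537.87 = 134829.44
Import duty = 134829.44 × 6% = 8089.77
Buyer bears (A): 1293.00 + 422.25 + 389.05 + 6778.65 + 537.87 + 614.65 + 89.60 + 1965.51 = 12090.58
Landed cost (A) = invoice 125408.62 + 12090.58 + duty 8089.77 = 145588.97
Supplier B (FOB):
CIF value = FOB price + freight + insurance = 115937.70 + 6778.65 + 537.87 = 123254.22
Import duty = 123254.22 × 6% = 7395.25
Buyer bears (B): 6778.65 + 537.87 + 614.65 + 89.60 + 1965.51 = 9986.28
Landed cost (B) = invoice 115937.70 + 9986.28 + duty 7395.25 = 133319.23
Difference = |145588.97 − 133319.23| = 12269.74

Supplier B is cheaper by USD 12269.74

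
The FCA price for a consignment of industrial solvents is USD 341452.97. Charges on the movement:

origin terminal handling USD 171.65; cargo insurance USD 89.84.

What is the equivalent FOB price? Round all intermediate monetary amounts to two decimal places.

Not relevant to the conversion: insurance — on the buyer under both terms; not part of either seller's price.
From FCA to FOB, the seller additionally bears: origin terminal.
FOB price = 341452.97 + 171.65 = 341624.62

FOB price: USD 341624.62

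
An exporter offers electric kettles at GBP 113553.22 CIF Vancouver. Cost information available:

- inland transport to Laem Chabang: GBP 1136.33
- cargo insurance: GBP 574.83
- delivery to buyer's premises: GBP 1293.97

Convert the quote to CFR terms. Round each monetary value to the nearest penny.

Not relevant to the conversion: inland to port — on the seller under both CIF and CFR; already in the CIF price and stays in the CFR price. delivery — on the buyer under both terms; not part of either seller's price.
From CIF to CFR, the seller no longer bears: insurance.
CFR price = 113553.22 − 574.83 = 112978.39

CFR price: GBP 112978.39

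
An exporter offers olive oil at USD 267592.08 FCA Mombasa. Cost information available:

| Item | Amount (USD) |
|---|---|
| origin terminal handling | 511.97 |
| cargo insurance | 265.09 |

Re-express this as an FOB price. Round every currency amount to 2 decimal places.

Not relevant to the conversion: insurance — on the buyer under both terms; not part of either seller's price.
From FCA to FOB, the seller additionally bears: origin terminal.
FOB price = 267592.08 + 511.97 = 268104.05

FOB price: USD 268104.05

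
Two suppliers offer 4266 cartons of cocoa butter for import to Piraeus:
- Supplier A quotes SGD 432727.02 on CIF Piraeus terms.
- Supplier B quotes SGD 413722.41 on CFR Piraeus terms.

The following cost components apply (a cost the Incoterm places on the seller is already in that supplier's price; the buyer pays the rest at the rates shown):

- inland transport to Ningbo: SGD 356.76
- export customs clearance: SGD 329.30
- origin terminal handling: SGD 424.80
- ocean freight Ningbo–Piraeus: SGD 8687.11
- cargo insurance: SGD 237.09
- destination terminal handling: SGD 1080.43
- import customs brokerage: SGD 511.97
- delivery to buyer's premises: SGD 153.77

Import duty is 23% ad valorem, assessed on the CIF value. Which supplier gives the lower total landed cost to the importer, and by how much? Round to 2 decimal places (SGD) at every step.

Supplier A (CIF):
The CIF price already equals the CIF value: 432727.02
Import duty = 432727.02 × 23% = 99527.21
Buyer bears (A): 1080.43 + 511.97 + 153.77 = 1746.17
Landed cost (A) = invoice 432727.02 + 1746.17 + duty 99527.21 = 534000.40
Supplier B (CFR):
CIF value = CFR price + insurance = 413722.41 + 237.09 = 413959.50
Import duty = 413959.50 × 23% = 95210.69
Buyer bears (B): 237.09 + 1080.43 + 511.97 + 153.77 = 1983.26
Landed cost (B) = invoice 413722.41 + 1983.26 + duty 95210.69 = 510916.36
Difference = |534000.40 − 510916.36| = 23084.04

Supplier B is cheaper by SGD 23084.04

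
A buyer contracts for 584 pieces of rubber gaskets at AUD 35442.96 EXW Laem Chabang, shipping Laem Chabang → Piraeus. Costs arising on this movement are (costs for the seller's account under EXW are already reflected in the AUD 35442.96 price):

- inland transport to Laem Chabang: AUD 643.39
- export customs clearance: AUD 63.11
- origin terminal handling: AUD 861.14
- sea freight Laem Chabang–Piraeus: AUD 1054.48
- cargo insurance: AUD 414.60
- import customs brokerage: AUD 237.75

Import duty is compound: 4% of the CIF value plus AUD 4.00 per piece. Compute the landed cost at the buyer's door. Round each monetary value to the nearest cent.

Total landed cost: AUD 42592.62

EXW: the seller makes goods available at their premises; the buyer bears all onward costs.
CIF value = EXW price + inland to port + export clearance + origin terminal + freight + insurance = 35442.96 + 643.39 + 63.11 + 861.14 + 1054.48 + 414.60 = 38479.68
Ad valorem component: 38479.68 × 4% = 1539.19
Specific component: 584 × 4.00 = 2336.00
Import duty = 1539.19 + 2336.00 = 3875.19
Buyer bears: inland to port 643.39 + export clearance 63.11 + origin terminal 861.14 + freight 1054.48 + insurance 414.60 + brokerage 237.75 + duty 3875.19 = 7149.66
Landed cost = invoice 35442.96 + 7149.66 = 42592.62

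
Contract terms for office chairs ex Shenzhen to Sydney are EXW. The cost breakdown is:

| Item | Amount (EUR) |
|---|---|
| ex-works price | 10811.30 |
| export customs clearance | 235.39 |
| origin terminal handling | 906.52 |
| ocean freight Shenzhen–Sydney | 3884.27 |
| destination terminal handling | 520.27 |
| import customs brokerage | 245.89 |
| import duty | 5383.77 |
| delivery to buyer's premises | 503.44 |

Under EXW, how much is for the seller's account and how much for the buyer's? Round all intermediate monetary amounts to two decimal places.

Seller: EUR 10811.30; buyer: EUR 11679.55

EXW: the seller makes goods available at their premises; the buyer bears all onward costs.
Seller's account: goods 10811.30 = 10811.30
Buyer's account: export clearance 235.39 + origin terminal 906.52 + freight 3884.27 + destination terminal 520.27 + brokerage 245.89 + duty 5383.77 + delivery 503.44 = 11679.55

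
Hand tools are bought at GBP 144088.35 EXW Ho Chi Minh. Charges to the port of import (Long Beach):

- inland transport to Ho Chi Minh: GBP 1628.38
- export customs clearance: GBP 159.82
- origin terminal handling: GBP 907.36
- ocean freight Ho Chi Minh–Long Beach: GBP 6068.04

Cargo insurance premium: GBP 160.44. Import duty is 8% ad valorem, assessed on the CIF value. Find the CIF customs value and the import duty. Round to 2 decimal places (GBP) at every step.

CIF = EXW price + pre-shipment costs + freight + insurance
CIF = 144088.35 + 1628.38 + 159.82 + 907.36 + 6068.04 + 160.44 = 153012.39
Import duty = 153012.39 × 8% = 12240.99

CIF value: GBP 153012.39; import duty: GBP 12240.99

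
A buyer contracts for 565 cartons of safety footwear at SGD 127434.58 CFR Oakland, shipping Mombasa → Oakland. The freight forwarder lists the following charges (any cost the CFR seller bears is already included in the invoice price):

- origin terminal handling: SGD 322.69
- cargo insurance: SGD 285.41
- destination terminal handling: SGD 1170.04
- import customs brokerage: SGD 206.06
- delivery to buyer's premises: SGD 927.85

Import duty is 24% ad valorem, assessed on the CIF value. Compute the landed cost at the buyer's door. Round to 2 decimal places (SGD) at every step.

Total landed cost: SGD 160676.74

CFR: the seller pays costs through ocean freight to the destination port, but not insurance.
Already in the invoice (seller's account under CFR): origin terminal — exclude.
CIF value = CFR price + insurance = 127434.58 + 285.41 = 127719.99
Import duty = 127719.99 × 24% = 30652.80
Buyer bears: insurance 285.41 + destination terminal 1170.04 + brokerage 206.06 + delivery 927.85 + duty 30652.80 = 33242.16
Landed cost = invoice 127434.58 + 33242.16 = 160676.74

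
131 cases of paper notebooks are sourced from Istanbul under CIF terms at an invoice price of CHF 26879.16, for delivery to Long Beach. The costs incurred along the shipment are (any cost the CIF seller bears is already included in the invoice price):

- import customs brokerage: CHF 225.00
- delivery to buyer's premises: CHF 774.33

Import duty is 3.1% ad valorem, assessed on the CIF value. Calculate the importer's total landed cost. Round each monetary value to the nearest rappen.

Total landed cost: CHF 28711.74

CIF: the seller pays costs through ocean freight and marine insurance to the destination port.
The CIF price already equals the CIF value: 26879.16
Import duty = 26879.16 × 3.1% = 833.25
Buyer bears: brokerage 225.00 + delivery 774.33 + duty 833.25 = 1832.58
Landed cost = invoice 26879.16 + 1832.58 = 28711.74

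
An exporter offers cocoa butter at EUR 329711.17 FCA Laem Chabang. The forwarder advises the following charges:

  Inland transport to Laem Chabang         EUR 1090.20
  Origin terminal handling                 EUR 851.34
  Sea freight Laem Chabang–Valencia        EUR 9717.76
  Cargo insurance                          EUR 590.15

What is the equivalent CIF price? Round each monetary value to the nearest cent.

Not relevant to the conversion: inland to port — on the seller under both FCA and CIF; already in the FCA price and stays in the CIF price.
From FCA to CIF, the seller additionally bears: origin terminal, freight, insurance.
CIF price = 329711.17 + 851.34 + 9717.76 + 590.15 = 340870.42

CIF price: EUR 340870.42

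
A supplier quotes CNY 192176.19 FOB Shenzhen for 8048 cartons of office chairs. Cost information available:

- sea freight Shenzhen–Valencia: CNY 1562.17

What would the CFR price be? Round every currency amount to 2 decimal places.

From FOB to CFR, the seller additionally bears: freight.
CFR price = 192176.19 + 1562.17 = 193738.36

CFR price: CNY 193738.36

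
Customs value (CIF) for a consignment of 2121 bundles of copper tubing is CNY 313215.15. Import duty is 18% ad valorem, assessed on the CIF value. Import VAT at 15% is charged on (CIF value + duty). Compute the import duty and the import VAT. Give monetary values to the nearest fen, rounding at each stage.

Import duty: CNY 56378.73; import VAT: CNY 55439.08

Import duty = 313215.15 × 18% = 56378.73
VAT base = CIF + duty = 313215.15 + 56378.73 = 369593.88
Import VAT = 369593.88 × 15% = 55439.08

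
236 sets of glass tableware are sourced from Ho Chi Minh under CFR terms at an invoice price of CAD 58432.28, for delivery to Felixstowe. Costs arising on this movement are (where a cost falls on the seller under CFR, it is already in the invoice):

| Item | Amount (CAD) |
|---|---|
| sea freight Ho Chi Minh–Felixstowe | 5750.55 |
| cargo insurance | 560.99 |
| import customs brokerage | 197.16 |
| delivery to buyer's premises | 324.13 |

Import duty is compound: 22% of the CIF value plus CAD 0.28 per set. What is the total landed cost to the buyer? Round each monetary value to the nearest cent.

Total landed cost: CAD 72559.16

CFR: the seller pays costs through ocean freight to the destination port, but not insurance.
Already in the invoice (seller's account under CFR): freight — exclude.
CIF value = CFR price + insurance = 58432.28 + 560.99 = 58993.27
Ad valorem component: 58993.27 × 22% = 12978.52
Specific component: 236 × 0.28 = 66.08
Import duty = 12978.52 + 66.08 = 13044.60
Buyer bears: insurance 560.99 + brokerage 197.16 + delivery 324.13 + duty 13044.60 = 14126.88
Landed cost = invoice 58432.28 + 14126.88 = 72559.16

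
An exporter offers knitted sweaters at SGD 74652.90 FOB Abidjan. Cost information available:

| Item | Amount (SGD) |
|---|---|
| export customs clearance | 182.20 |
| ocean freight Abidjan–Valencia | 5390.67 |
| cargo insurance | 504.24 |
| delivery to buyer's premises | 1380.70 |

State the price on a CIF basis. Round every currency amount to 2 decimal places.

Not relevant to the conversion: export clearance — on the seller under both FOB and CIF; already in the FOB price and stays in the CIF price. delivery — on the buyer under both terms; not part of either seller's price.
From FOB to CIF, the seller additionally bears: freight, insurance.
CIF price = 74652.90 + 5390.67 + 504.24 = 80547.81

CIF price: SGD 80547.81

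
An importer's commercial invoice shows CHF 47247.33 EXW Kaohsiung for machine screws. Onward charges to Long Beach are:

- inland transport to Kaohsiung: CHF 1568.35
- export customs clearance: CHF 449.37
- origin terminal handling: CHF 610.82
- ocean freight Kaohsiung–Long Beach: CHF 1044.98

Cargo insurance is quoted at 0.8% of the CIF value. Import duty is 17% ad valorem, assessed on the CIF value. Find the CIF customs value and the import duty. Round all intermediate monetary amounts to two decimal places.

CIF value: CHF 51331.50; import duty: CHF 8726.36

Let C be the CIF value. C = EXW price + pre-shipment costs + freight + 0.8% × C
C − 0.8% × C = 47247.33 + 1568.35 + 449.37 + 610.82 + 1044.98
0.992 × C = 50920.85
C = 50920.85 / 0.992 = 51331.50
Insurance premium = 0.8% × 51331.50 = 410.65
Import duty = 51331.50 × 17% = 8726.36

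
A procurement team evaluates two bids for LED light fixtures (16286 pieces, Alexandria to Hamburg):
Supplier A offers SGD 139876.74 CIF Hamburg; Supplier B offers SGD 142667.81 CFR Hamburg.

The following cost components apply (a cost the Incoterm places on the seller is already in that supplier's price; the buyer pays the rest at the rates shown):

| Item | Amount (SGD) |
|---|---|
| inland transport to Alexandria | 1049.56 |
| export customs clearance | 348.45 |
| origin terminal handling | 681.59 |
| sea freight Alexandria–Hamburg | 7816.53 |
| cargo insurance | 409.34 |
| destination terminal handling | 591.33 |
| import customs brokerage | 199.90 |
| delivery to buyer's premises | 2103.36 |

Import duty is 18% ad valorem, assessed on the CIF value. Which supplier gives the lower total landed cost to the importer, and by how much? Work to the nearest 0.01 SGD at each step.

Supplier A (CIF):
The CIF price already equals the CIF value: 139876.74
Import duty = 139876.74 × 18% = 25177.81
Buyer bears (A): 591.33 + 199.90 + 2103.36 = 2894.59
Landed cost (A) = invoice 139876.74 + 2894.59 + duty 25177.81 = 167949.14
Supplier B (CFR):
CIF value = CFR price + insurance = 142667.81 + 409.34 = 143077.15
Import duty = 143077.15 × 18% = 25753.89
Buyer bears (B): 409.34 + 591.33 + 199.90 + 2103.36 = 3303.93
Landed cost (B) = invoice 142667.81 + 3303.93 + duty 25753.89 = 171725.63
Difference = |167949.14 − 171725.63| = 3776.49

Supplier A is cheaper by SGD 3776.49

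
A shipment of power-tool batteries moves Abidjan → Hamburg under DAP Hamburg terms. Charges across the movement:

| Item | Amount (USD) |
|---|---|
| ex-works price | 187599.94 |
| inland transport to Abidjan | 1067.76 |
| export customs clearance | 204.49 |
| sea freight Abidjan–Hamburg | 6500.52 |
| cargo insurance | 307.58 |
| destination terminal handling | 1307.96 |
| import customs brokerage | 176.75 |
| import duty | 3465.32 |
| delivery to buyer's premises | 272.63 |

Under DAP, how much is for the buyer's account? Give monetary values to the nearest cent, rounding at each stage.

DAP: the seller bears all costs to the named destination except import duty and clearance.
Seller's account: goods 187599.94 + inland to port 1067.76 + export clearance 204.49 + freight 6500.52 + insurance 307.58 + destination terminal 1307.96 + delivery 272.63 = 197260.88
Buyer's account: brokerage 176.75 + duty 3465.32 = 3642.07

Buyer's account: USD 3642.07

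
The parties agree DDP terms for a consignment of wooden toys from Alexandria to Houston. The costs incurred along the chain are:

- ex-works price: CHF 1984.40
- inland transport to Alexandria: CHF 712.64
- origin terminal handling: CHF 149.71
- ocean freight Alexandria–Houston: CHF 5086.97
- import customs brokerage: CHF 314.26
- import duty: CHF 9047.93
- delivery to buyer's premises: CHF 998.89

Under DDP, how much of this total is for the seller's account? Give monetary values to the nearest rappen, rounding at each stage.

DDP: the seller bears all costs including import duty.
Seller's account: goods 1984.40 + inland to port 712.64 + origin terminal 149.71 + freight 5086.97 + brokerage 314.26 + duty 9047.93 + delivery 998.89 = 18294.80
Buyer's account: 0.00

Seller's account: CHF 18294.80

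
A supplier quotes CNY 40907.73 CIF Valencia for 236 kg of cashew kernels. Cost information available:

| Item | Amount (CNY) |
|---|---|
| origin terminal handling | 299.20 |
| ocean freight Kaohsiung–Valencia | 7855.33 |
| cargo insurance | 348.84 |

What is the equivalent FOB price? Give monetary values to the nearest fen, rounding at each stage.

FOB price: CNY 32703.56

Not relevant to the conversion: origin terminal — on the seller under both CIF and FOB; already in the CIF price and stays in the FOB price.
From CIF to FOB, the seller no longer bears: freight, insurance.
FOB price = 40907.73 − 7855.33 − 348.84 = 32703.56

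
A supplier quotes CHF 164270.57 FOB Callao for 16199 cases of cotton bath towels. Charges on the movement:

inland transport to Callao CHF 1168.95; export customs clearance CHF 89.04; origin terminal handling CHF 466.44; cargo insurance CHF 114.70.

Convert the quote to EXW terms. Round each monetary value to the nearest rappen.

EXW price: CHF 162546.14

Not relevant to the conversion: insurance — on the buyer under both terms; not part of either seller's price.
From FOB to EXW, the seller no longer bears: inland to port, export clearance, origin terminal.
EXW price = 164270.57 − 1168.95 − 89.04 − 466.44 = 162546.14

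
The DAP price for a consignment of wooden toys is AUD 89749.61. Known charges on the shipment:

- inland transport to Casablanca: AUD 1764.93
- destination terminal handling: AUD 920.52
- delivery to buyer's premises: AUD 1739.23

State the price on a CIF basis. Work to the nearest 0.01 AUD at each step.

Not relevant to the conversion: inland to port — on the seller under both DAP and CIF; already in the DAP price and stays in the CIF price.
From DAP to CIF, the seller no longer bears: destination terminal, delivery.
CIF price = 89749.61 − 920.52 − 1739.23 = 87089.86

CIF price: AUD 87089.86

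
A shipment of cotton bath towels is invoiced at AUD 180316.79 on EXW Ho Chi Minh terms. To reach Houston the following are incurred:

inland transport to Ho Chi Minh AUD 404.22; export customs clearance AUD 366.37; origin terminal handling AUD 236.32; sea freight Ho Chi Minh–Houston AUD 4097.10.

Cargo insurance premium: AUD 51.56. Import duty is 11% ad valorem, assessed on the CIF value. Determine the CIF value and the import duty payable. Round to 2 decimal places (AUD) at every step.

CIF value: AUD 185472.36; import duty: AUD 20401.96

CIF = EXW price + pre-shipment costs + freight + insurance
CIF = 180316.79 + 404.22 + 366.37 + 236.32 + 4097.10 + 51.56 = 185472.36
Import duty = 185472.36 × 11% = 20401.96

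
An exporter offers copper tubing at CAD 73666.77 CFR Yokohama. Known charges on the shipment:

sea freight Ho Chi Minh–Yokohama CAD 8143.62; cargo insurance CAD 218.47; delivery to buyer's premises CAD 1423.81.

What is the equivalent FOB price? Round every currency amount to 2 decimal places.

Not relevant to the conversion: insurance, delivery — on the buyer under both terms; not part of either seller's price.
From CFR to FOB, the seller no longer bears: freight.
FOB price = 73666.77 − 8143.62 = 65523.15

FOB price: CAD 65523.15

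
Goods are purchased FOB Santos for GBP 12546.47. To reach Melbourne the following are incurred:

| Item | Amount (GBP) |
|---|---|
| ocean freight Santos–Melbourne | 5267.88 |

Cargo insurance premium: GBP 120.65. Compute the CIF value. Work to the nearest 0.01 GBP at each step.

CIF = FOB price + freight + insurance
CIF = 12546.47 + 5267.88 + 120.65 = 17935.00

CIF value: GBP 17935.00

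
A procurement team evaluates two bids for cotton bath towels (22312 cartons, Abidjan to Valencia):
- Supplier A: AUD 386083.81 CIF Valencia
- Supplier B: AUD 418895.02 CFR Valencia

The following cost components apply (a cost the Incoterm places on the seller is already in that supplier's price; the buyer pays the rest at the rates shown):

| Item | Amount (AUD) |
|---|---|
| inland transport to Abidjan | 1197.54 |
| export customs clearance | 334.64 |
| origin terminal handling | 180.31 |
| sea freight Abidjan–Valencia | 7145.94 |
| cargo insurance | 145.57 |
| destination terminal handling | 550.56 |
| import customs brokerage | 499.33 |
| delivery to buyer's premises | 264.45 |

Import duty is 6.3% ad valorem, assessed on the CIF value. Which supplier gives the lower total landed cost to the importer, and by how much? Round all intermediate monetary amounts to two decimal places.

Supplier A is cheaper by AUD 35033.06

Supplier A (CIF):
The CIF price already equals the CIF value: 386083.81
Import duty = 386083.81 × 6.3% = 24323.28
Buyer bears (A): 550.56 + 499.33 + 264.45 = 1314.34
Landed cost (A) = invoice 386083.81 + 1314.34 + duty 24323.28 = 411721.43
Supplier B (CFR):
CIF value = CFR price + insurance = 418895.02 + 145.57 = 419040.59
Import duty = 419040.59 × 6.3% = 26399.56
Buyer bears (B): 145.57 + 550.56 + 499.33 + 264.45 = 1459.91
Landed cost (B) = invoice 418895.02 + 1459.91 + duty 26399.56 = 446754.49
Difference = |411721.43 − 446754.49| = 35033.06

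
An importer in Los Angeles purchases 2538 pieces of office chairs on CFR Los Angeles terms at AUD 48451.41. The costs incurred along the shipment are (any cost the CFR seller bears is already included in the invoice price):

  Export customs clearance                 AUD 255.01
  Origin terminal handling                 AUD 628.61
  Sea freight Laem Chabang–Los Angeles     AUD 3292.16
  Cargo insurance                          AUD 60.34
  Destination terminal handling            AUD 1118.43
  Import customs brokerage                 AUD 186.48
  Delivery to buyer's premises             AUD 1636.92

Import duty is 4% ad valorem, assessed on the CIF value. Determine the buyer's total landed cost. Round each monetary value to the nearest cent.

CFR: the seller pays costs through ocean freight to the destination port, but not insurance.
Already in the invoice (seller's account under CFR): export clearance, origin terminal, freight — exclude.
CIF value = CFR price + insurance = 48451.41 + 60.34 = 48511.75
Import duty = 48511.75 × 4% = 1940.47
Buyer bears: insurance 60.34 + destination terminal 1118.43 + brokerage 186.48 + delivery 1636.92 + duty 1940.47 = 4942.64
Landed cost = invoice 48451.41 + 4942.64 = 53394.05

Total landed cost: AUD 53394.05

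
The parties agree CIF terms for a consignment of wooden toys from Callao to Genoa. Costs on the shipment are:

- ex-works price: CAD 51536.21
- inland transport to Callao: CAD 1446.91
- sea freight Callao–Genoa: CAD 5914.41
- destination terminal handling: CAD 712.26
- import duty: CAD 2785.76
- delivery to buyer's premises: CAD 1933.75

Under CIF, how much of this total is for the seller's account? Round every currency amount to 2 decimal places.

CIF: the seller pays costs through ocean freight and marine insurance to the destination port.
Seller's account: goods 51536.21 + inland to port 1446.91 + freight 5914.41 = 58897.53
Buyer's account: destination terminal 712.26 + duty 2785.76 + delivery 1933.75 = 5431.77

Seller's account: CAD 58897.53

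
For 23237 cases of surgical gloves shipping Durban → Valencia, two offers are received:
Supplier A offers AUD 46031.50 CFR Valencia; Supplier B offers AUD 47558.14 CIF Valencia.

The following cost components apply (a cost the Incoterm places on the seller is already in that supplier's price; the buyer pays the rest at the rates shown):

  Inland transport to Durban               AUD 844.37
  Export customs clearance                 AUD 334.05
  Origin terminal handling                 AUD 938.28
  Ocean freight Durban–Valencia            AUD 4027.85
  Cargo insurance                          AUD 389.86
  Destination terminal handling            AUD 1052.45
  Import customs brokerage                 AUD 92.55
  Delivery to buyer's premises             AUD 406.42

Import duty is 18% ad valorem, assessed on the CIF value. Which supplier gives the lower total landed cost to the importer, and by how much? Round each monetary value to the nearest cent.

Supplier A (CFR):
CIF value = CFR price + insurance = 46031.50 + 389.86 = 46421.36
Import duty = 46421.36 × 18% = 8355.84
Buyer bears (A): 389.86 + 1052.45 + 92.55 + 406.42 = 1941.28
Landed cost (A) = invoice 46031.50 + 1941.28 + duty 8355.84 = 56328.62
Supplier B (CIF):
The CIF price already equals the CIF value: 47558.14
Import duty = 47558.14 × 18% = 8560.47
Buyer bears (B): 1052.45 + 92.55 + 406.42 = 1551.42
Landed cost (B) = invoice 47558.14 + 1551.42 + duty 8560.47 = 57670.03
Difference = |56328.62 − 57670.03| = 1341.41

Supplier A is cheaper by AUD 1341.41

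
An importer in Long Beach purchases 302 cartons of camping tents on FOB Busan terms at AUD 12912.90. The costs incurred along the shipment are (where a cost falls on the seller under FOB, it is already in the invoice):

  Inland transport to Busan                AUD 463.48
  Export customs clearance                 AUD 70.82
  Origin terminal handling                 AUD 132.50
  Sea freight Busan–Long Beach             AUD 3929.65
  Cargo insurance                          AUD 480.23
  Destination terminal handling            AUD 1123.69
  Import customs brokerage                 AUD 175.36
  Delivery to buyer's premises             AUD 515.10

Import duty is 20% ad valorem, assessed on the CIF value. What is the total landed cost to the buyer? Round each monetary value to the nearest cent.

FOB: the seller bears costs until goods are on board at the origin port; the buyer bears freight, insurance and all costs thereafter.
Already in the invoice (seller's account under FOB): inland to port, export clearance, origin terminal — exclude.
CIF value = FOB price + freight + insurance = 12912.90 + 3929.65 + 480.23 = 17322.78
Import duty = 17322.78 × 20% = 3464.56
Buyer bears: freight 3929.65 + insurance 480.23 + destination terminal 1123.69 + brokerage 175.36 + delivery 515.10 + duty 3464.56 = 9688.59
Landed cost = invoice 12912.90 + 9688.59 = 22601.49

Total landed cost: AUD 22601.49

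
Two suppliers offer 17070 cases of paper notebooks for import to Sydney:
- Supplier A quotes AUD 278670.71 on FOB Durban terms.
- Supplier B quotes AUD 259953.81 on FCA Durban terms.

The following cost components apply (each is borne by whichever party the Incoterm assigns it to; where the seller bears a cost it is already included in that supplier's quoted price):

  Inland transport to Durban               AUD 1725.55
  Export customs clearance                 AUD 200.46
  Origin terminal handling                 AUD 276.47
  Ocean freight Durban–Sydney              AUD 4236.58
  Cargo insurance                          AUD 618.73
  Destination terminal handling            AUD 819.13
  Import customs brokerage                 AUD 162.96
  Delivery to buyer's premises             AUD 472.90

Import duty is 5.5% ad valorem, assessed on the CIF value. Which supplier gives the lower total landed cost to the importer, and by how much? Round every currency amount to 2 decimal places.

Supplier B is cheaper by AUD 19454.65

Supplier A (FOB):
CIF value = FOB price + freight + insurance = 278670.71 + 4236.58 + 618.73 = 283526.02
Import duty = 283526.02 × 5.5% = 15593.93
Buyer bears (A): 4236.58 + 618.73 + 819.13 + 162.96 + 472.90 = 6310.30
Landed cost (A) = invoice 278670.71 + 6310.30 + duty 15593.93 = 300574.94
Supplier B (FCA):
CIF value = FCA price + origin terminal + freight + insurance = 259953.81 + 276.47 + 4236.58 + 618.73 = 265085.59
Import duty = 265085.59 × 5.5% = 14579.71
Buyer bears (B): 276.47 + 4236.58 + 618.73 + 819.13 + 162.96 + 472.90 = 6586.77
Landed cost (B) = invoice 259953.81 + 6586.77 + duty 14579.71 = 281120.29
Difference = |300574.94 − 281120.29| = 19454.65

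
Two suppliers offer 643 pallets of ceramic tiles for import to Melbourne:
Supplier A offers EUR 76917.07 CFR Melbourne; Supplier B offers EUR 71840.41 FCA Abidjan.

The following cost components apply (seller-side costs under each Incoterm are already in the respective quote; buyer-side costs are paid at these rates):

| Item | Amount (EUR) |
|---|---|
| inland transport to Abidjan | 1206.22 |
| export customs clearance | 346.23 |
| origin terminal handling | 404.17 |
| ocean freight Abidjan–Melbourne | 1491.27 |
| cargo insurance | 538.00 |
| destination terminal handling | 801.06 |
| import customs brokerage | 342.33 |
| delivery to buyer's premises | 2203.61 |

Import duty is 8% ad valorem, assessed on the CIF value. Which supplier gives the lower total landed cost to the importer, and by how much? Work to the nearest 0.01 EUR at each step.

Supplier A (CFR):
CIF value = CFR price + insurance = 76917.07 + 538.00 = 77455.07
Import duty = 77455.07 × 8% = 6196.41
Buyer bears (A): 538.00 + 801.06 + 342.33 + 2203.61 = 3885.00
Landed cost (A) = invoice 76917.07 + 3885.00 + duty 6196.41 = 86998.48
Supplier B (FCA):
CIF value = FCA price + origin terminal + freight + insurance = 71840.41 + 404.17 + 1491.27 + 538.00 = 74273.85
Import duty = 74273.85 × 8% = 5941.91
Buyer bears (B): 404.17 + 1491.27 + 538.00 + 801.06 + 342.33 + 2203.61 = 5780.44
Landed cost (B) = invoice 71840.41 + 5780.44 + duty 5941.91 = 83562.76
Difference = |86998.48 − 83562.76| = 3435.72

Supplier B is cheaper by EUR 3435.72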